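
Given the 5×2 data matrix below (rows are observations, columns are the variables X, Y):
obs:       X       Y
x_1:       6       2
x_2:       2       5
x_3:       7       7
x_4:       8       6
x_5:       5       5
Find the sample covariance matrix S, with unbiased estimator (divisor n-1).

Step 1 — column means:
  mean(X) = (6 + 2 + 7 + 8 + 5) / 5 = 28/5 = 5.6
  mean(Y) = (2 + 5 + 7 + 6 + 5) / 5 = 25/5 = 5

Step 2 — sample covariance S[i,j] = (1/(n-1)) · Σ_k (x_{k,i} - mean_i) · (x_{k,j} - mean_j), with n-1 = 4.
  S[X,X] = ((0.4)·(0.4) + (-3.6)·(-3.6) + (1.4)·(1.4) + (2.4)·(2.4) + (-0.6)·(-0.6)) / 4 = 21.2/4 = 5.3
  S[X,Y] = ((0.4)·(-3) + (-3.6)·(0) + (1.4)·(2) + (2.4)·(1) + (-0.6)·(0)) / 4 = 4/4 = 1
  S[Y,Y] = ((-3)·(-3) + (0)·(0) + (2)·(2) + (1)·(1) + (0)·(0)) / 4 = 14/4 = 3.5

S is symmetric (S[j,i] = S[i,j]). Assembling:

S = [[5.3, 1],
 [1, 3.5]]


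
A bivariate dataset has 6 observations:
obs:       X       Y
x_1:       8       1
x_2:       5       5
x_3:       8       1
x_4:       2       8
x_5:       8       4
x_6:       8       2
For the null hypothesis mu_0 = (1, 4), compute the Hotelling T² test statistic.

Step 1 — sample mean vector:
  mean(X) = (8 + 5 + 8 + 2 + 8 + 8) / 6 = 39/6 = 6.5
  mean(Y) = (1 + 5 + 1 + 8 + 4 + 2) / 6 = 21/6 = 3.5
  x̄ = (6.5, 3.5),  deviation x̄ - mu_0 = (6.5, 3.5) - (1, 4) = (5.5, -0.5).

Step 2 — sample covariance matrix, S[i,j] = (1/(n-1)) · Σ_k (x_{k,i} - mean_i) · (x_{k,j} - mean_j), divisor n-1 = 5:
  S[X,X] = ((1.5)·(1.5) + (-1.5)·(-1.5) + (1.5)·(1.5) + (-4.5)·(-4.5) + (1.5)·(1.5) + (1.5)·(1.5)) / 5 = 31.5/5 = 6.3
  S[X,Y] = ((1.5)·(-2.5) + (-1.5)·(1.5) + (1.5)·(-2.5) + (-4.5)·(4.5) + (1.5)·(0.5) + (1.5)·(-1.5)) / 5 = -31.5/5 = -6.3
  S[Y,Y] = ((-2.5)·(-2.5) + (1.5)·(1.5) + (-2.5)·(-2.5) + (4.5)·(4.5) + (0.5)·(0.5) + (-1.5)·(-1.5)) / 5 = 37.5/5 = 7.5
  S = [[6.3, -6.3],
 [-6.3, 7.5]].

Step 3 — invert S. det(S) = 6.3·7.5 - (-6.3)² = 7.56.
  S^{-1} = (1/det) · [[d, -b], [-b, a]] = [[0.9921, 0.8333],
 [0.8333, 0.8333]].

Step 4 — quadratic form (x̄ - mu_0)^T · S^{-1} · (x̄ - mu_0):
  S^{-1} · (x̄ - mu_0) = (5.0397, 4.1667),
  (x̄ - mu_0)^T · [...] = (5.5)·(5.0397) + (-0.5)·(4.1667) = 25.6349.

Step 5 — scale by n: T² = 6 · 25.6349 = 153.8095.

T² ≈ 153.8095


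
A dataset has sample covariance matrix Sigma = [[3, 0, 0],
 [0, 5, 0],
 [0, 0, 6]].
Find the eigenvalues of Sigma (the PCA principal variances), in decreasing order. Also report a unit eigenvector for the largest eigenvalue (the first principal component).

Step 1 — characteristic polynomial p(λ) = det(λI - Sigma) = λ³ - tr·λ² + c_1·λ - det, where tr = trace, c_1 = sum of the principal 2×2 minors, det = det(Sigma):
  tr = 3 + 5 + 6 = 14,
  c_1 = (3·5 - (0)²) + (3·6 - (0)²) + (5·6 - (0)²) = 15 + 18 + 30 = 63,
  det = 3·(5·6 - (0)²) - (0)·((0)·6 - (0)·(0)) + (0)·((0)·(0) - 5·(0)) = 3·(30) - (0)·(0) + (0)·(0) = 90.
  So p(λ) = λ³ - 14λ² + 63λ - 90.
Step 2 — look for an integer root (rational root theorem: any rational root is an integer divisor of 90). Testing λ = 3:
  p(3) = 27 - 126 + 189 - 90 = 0  ✓
  Dividing out (λ - 3): p(λ) = (λ - 3)(λ² - 11λ + 30).
Step 3 — remaining eigenvalues from the quadratic λ² - 11λ + 30 = 0:
  Δ = 11² - 4·30 = 121 - 120 = 1,  λ = (11 ± √1)/2 = (11 ± 1)/2 = 6 or 5.
  Sorted: λ_1 = 6,  λ_2 = 5,  λ_3 = 3  (check: sum = 14 = tr ✓).

Step 4 — unit eigenvector for λ_1 = 6: v spans the null space of (Sigma - λ_1 I), whose rows are
  r_1 = (-3, 0, 0),  r_2 = (0, -1, 0),  r_3 = (0, 0, 0).
  v is orthogonal to every row, so take v ∝ r_1 × r_2 = ((0)·(0) - (0)·(-1), (0)·(0) - (-3)·(0), (-3)·(-1) - (0)·(0)) = (0, 0, 3).
  Rescale (divide by 3): u = (0, 0, 1).
  ||u|| = √((0)² + (0)² + (1)²) = √(1) = 1,  v_1 = u/||u|| ≈ (0, 0, 1) (||v_1|| = 1).

λ_1 = 6,  λ_2 = 5,  λ_3 = 3;  v_1 ≈ (0, 0, 1)


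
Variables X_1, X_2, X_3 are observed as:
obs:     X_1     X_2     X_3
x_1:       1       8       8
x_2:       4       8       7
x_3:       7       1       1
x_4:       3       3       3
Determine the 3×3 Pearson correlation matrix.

Step 1 — column means:
  mean(X_1) = (1 + 4 + 7 + 3) / 4 = 15/4 = 3.75
  mean(X_2) = (8 + 8 + 1 + 3) / 4 = 20/4 = 5
  mean(X_3) = (8 + 7 + 1 + 3) / 4 = 19/4 = 4.75

Step 2 — sample variances and covariances s[i,j] = (1/(n-1)) · Σ_k (x_{k,i} - mean_i) · (x_{k,j} - mean_j), with n-1 = 3:
  s[X_1,X_1] = ((-2.75)·(-2.75) + (0.25)·(0.25) + (3.25)·(3.25) + (-0.75)·(-0.75)) / 3 = 18.75/3 = 6.25
  s[X_1,X_2] = ((-2.75)·(3) + (0.25)·(3) + (3.25)·(-4) + (-0.75)·(-2)) / 3 = -19/3 = -6.3333
  s[X_1,X_3] = ((-2.75)·(3.25) + (0.25)·(2.25) + (3.25)·(-3.75) + (-0.75)·(-1.75)) / 3 = -19.25/3 = -6.4167
  s[X_2,X_2] = ((3)·(3) + (3)·(3) + (-4)·(-4) + (-2)·(-2)) / 3 = 38/3 = 12.6667
  s[X_2,X_3] = ((3)·(3.25) + (3)·(2.25) + (-4)·(-3.75) + (-2)·(-1.75)) / 3 = 35/3 = 11.6667
  s[X_3,X_3] = ((3.25)·(3.25) + (2.25)·(2.25) + (-3.75)·(-3.75) + (-1.75)·(-1.75)) / 3 = 32.75/3 = 10.9167
  Sample standard deviations s_i = √(s[i,i]):
  s(X_1) = √(6.25) = 2.5
  s(X_2) = √(12.6667) = 3.559
  s(X_3) = √(10.9167) = 3.304

Step 3 — r_{ij} = s_{ij} / (s_i · s_j):
  r[X_1,X_1] = 1 (diagonal).
  r[X_1,X_2] = -6.3333 / (2.5 · 3.559) = -6.3333 / 8.8976 = -0.7118
  r[X_1,X_3] = -6.4167 / (2.5 · 3.304) = -6.4167 / 8.2601 = -0.7768
  r[X_2,X_2] = 1 (diagonal).
  r[X_2,X_3] = 11.6667 / (3.559 · 3.304) = 11.6667 / 11.7592 = 0.9921
  r[X_3,X_3] = 1 (diagonal).

R is symmetric with unit diagonal. Assembling:

R = [[1, -0.7118, -0.7768],
 [-0.7118, 1, 0.9921],
 [-0.7768, 0.9921, 1]]


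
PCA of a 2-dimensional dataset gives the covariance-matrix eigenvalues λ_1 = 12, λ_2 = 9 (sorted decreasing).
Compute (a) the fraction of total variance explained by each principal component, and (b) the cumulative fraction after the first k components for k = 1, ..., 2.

Step 1 — total variance = trace(Sigma) = Σ λ_i = 12 + 9 = 21.

Step 2 — fraction explained by component i = λ_i / Σ λ:
  PC1: 12/21 = 0.5714
  PC2: 9/21 = 0.4286

Step 3 — cumulative fraction after k components = (λ_1 + ... + λ_k) / Σ λ:
  k = 1: 12/21 = 0.5714
  k = 2: (12 + 9)/21 = 21/21 = 1

Summary (fraction, with percent):

explained: PC1 0.5714 (57.14%), PC2 0.4286 (42.86%);  cumulative: 0.5714, 1


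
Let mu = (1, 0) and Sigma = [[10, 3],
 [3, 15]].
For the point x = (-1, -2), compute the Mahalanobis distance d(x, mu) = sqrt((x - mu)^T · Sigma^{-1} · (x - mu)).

Step 1 — centre the observation: (x - mu) = (-2, -2).

Step 2 — invert Sigma. det(Sigma) = 10·15 - (3)² = 141.
  Sigma^{-1} = (1/det) · [[d, -b], [-b, a]] = [[0.1064, -0.0213],
 [-0.0213, 0.0709]].

Step 3 — form the quadratic (x - mu)^T · Sigma^{-1} · (x - mu):
  Sigma^{-1} · (x - mu) = (-0.1702, -0.0993).
  (x - mu)^T · [Sigma^{-1} · (x - mu)] = (-2)·(-0.1702) + (-2)·(-0.0993) = 0.539.

Step 4 — take square root: d = √(0.539) ≈ 0.7342.

d(x, mu) = √(0.539) ≈ 0.7342


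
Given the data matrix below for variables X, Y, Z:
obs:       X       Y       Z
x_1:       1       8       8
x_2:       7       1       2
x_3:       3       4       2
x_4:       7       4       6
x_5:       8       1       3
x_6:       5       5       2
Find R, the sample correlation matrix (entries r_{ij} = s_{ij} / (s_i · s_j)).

Step 1 — column means:
  mean(X) = (1 + 7 + 3 + 7 + 8 + 5) / 6 = 31/6 = 5.1667
  mean(Y) = (8 + 1 + 4 + 4 + 1 + 5) / 6 = 23/6 = 3.8333
  mean(Z) = (8 + 2 + 2 + 6 + 3 + 2) / 6 = 23/6 = 3.8333

Step 2 — sample variances and covariances s[i,j] = (1/(n-1)) · Σ_k (x_{k,i} - mean_i) · (x_{k,j} - mean_j), with n-1 = 5:
  s[X,X] = ((-4.1667)·(-4.1667) + (1.8333)·(1.8333) + (-2.1667)·(-2.1667) + (1.8333)·(1.8333) + (2.8333)·(2.8333) + (-0.1667)·(-0.1667)) / 5 = 36.8333/5 = 7.3667
  s[X,Y] = ((-4.1667)·(4.1667) + (1.8333)·(-2.8333) + (-2.1667)·(0.1667) + (1.8333)·(0.1667) + (2.8333)·(-2.8333) + (-0.1667)·(1.1667)) / 5 = -30.8333/5 = -6.1667
  s[X,Z] = ((-4.1667)·(4.1667) + (1.8333)·(-1.8333) + (-2.1667)·(-1.8333) + (1.8333)·(2.1667) + (2.8333)·(-0.8333) + (-0.1667)·(-1.8333)) / 5 = -14.8333/5 = -2.9667
  s[Y,Y] = ((4.1667)·(4.1667) + (-2.8333)·(-2.8333) + (0.1667)·(0.1667) + (0.1667)·(0.1667) + (-2.8333)·(-2.8333) + (1.1667)·(1.1667)) / 5 = 34.8333/5 = 6.9667
  s[Y,Z] = ((4.1667)·(4.1667) + (-2.8333)·(-1.8333) + (0.1667)·(-1.8333) + (0.1667)·(2.1667) + (-2.8333)·(-0.8333) + (1.1667)·(-1.8333)) / 5 = 22.8333/5 = 4.5667
  s[Z,Z] = ((4.1667)·(4.1667) + (-1.8333)·(-1.8333) + (-1.8333)·(-1.8333) + (2.1667)·(2.1667) + (-0.8333)·(-0.8333) + (-1.8333)·(-1.8333)) / 5 = 32.8333/5 = 6.5667
  Sample standard deviations s_i = √(s[i,i]):
  s(X) = √(7.3667) = 2.7142
  s(Y) = √(6.9667) = 2.6394
  s(Z) = √(6.5667) = 2.5626

Step 3 — r_{ij} = s_{ij} / (s_i · s_j):
  r[X,X] = 1 (diagonal).
  r[X,Y] = -6.1667 / (2.7142 · 2.6394) = -6.1667 / 7.1639 = -0.8608
  r[X,Z] = -2.9667 / (2.7142 · 2.5626) = -2.9667 / 6.9552 = -0.4265
  r[Y,Y] = 1 (diagonal).
  r[Y,Z] = 4.5667 / (2.6394 · 2.5626) = 4.5667 / 6.7637 = 0.6752
  r[Z,Z] = 1 (diagonal).

R is symmetric with unit diagonal. Assembling:

R = [[1, -0.8608, -0.4265],
 [-0.8608, 1, 0.6752],
 [-0.4265, 0.6752, 1]]


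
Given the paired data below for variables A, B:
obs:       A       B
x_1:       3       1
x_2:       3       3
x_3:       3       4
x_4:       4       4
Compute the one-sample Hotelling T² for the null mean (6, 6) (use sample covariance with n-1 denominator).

Step 1 — sample mean vector:
  mean(A) = (3 + 3 + 3 + 4) / 4 = 13/4 = 3.25
  mean(B) = (1 + 3 + 4 + 4) / 4 = 12/4 = 3
  x̄ = (3.25, 3),  deviation x̄ - mu_0 = (3.25, 3) - (6, 6) = (-2.75, -3).

Step 2 — sample covariance matrix, S[i,j] = (1/(n-1)) · Σ_k (x_{k,i} - mean_i) · (x_{k,j} - mean_j), divisor n-1 = 3:
  S[A,A] = ((-0.25)·(-0.25) + (-0.25)·(-0.25) + (-0.25)·(-0.25) + (0.75)·(0.75)) / 3 = 0.75/3 = 0.25
  S[A,B] = ((-0.25)·(-2) + (-0.25)·(0) + (-0.25)·(1) + (0.75)·(1)) / 3 = 1/3 = 0.3333
  S[B,B] = ((-2)·(-2) + (0)·(0) + (1)·(1) + (1)·(1)) / 3 = 6/3 = 2
  S = [[0.25, 0.3333],
 [0.3333, 2]].

Step 3 — invert S. det(S) = 0.25·2 - (0.3333)² = 0.3889.
  S^{-1} = (1/det) · [[d, -b], [-b, a]] = [[5.1429, -0.8571],
 [-0.8571, 0.6429]].

Step 4 — quadratic form (x̄ - mu_0)^T · S^{-1} · (x̄ - mu_0):
  S^{-1} · (x̄ - mu_0) = (-11.5714, 0.4286),
  (x̄ - mu_0)^T · [...] = (-2.75)·(-11.5714) + (-3)·(0.4286) = 30.5357.

Step 5 — scale by n: T² = 4 · 30.5357 = 122.1429.

T² ≈ 122.1429


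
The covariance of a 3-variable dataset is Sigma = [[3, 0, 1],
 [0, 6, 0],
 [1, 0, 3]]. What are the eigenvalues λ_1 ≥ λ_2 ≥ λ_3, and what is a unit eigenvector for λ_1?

Step 1 — characteristic polynomial p(λ) = det(λI - Sigma) = λ³ - tr·λ² + c_1·λ - det, where tr = trace, c_1 = sum of the principal 2×2 minors, det = det(Sigma):
  tr = 3 + 6 + 3 = 12,
  c_1 = (3·6 - (0)²) + (3·3 - (1)²) + (6·3 - (0)²) = 18 + 8 + 18 = 44,
  det = 3·(6·3 - (0)²) - (0)·((0)·3 - (0)·(1)) + (1)·((0)·(0) - 6·(1)) = 3·(18) - (0)·(0) + (1)·(-6) = 48.
  So p(λ) = λ³ - 12λ² + 44λ - 48.
Step 2 — look for an integer root (rational root theorem: any rational root is an integer divisor of 48). Testing λ = 2:
  p(2) = 8 - 48 + 88 - 48 = 0  ✓
  Dividing out (λ - 2): p(λ) = (λ - 2)(λ² - 10λ + 24).
Step 3 — remaining eigenvalues from the quadratic λ² - 10λ + 24 = 0:
  Δ = 10² - 4·24 = 100 - 96 = 4,  λ = (10 ± √4)/2 = (10 ± 2)/2 = 6 or 4.
  Sorted: λ_1 = 6,  λ_2 = 4,  λ_3 = 2  (check: sum = 12 = tr ✓).

Step 4 — unit eigenvector for λ_1 = 6: v spans the null space of (Sigma - λ_1 I), whose rows are
  r_1 = (-3, 0, 1),  r_2 = (0, 0, 0),  r_3 = (1, 0, -3).
  v is orthogonal to every row, so take v ∝ r_1 × r_3 = ((0)·(-3) - (1)·(0), (1)·(1) - (-3)·(-3), (-3)·(0) - (0)·(1)) = (0, -8, 0).
  Rescale (divide by 8; multiply by -1 so the first nonzero entry is positive): u = (0, 1, 0).
  ||u|| = √((0)² + (1)² + (0)²) = √(1) = 1,  v_1 = u/||u|| ≈ (0, 1, 0) (||v_1|| = 1).

λ_1 = 6,  λ_2 = 4,  λ_3 = 2;  v_1 ≈ (0, 1, 0)


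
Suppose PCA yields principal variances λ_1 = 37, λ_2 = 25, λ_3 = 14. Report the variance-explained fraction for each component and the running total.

Step 1 — total variance = trace(Sigma) = Σ λ_i = 37 + 25 + 14 = 76.

Step 2 — fraction explained by component i = λ_i / Σ λ:
  PC1: 37/76 = 0.4868
  PC2: 25/76 = 0.3289
  PC3: 14/76 = 0.1842

Step 3 — cumulative fraction after k components = (λ_1 + ... + λ_k) / Σ λ:
  k = 1: 37/76 = 0.4868
  k = 2: (37 + 25)/76 = 62/76 = 0.8158
  k = 3: (37 + 25 + 14)/76 = 76/76 = 1

Summary (fraction, with percent):

explained: PC1 0.4868 (48.68%), PC2 0.3289 (32.89%), PC3 0.1842 (18.42%);  cumulative: 0.4868, 0.8158, 1


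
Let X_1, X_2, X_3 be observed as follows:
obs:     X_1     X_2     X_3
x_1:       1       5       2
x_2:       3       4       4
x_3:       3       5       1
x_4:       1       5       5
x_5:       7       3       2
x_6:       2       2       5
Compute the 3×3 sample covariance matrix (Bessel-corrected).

Step 1 — column means:
  mean(X_1) = (1 + 3 + 3 + 1 + 7 + 2) / 6 = 17/6 = 2.8333
  mean(X_2) = (5 + 4 + 5 + 5 + 3 + 2) / 6 = 24/6 = 4
  mean(X_3) = (2 + 4 + 1 + 5 + 2 + 5) / 6 = 19/6 = 3.1667

Step 2 — sample covariance S[i,j] = (1/(n-1)) · Σ_k (x_{k,i} - mean_i) · (x_{k,j} - mean_j), with n-1 = 5.
  S[X_1,X_1] = ((-1.8333)·(-1.8333) + (0.1667)·(0.1667) + (0.1667)·(0.1667) + (-1.8333)·(-1.8333) + (4.1667)·(4.1667) + (-0.8333)·(-0.8333)) / 5 = 24.8333/5 = 4.9667
  S[X_1,X_2] = ((-1.8333)·(1) + (0.1667)·(0) + (0.1667)·(1) + (-1.8333)·(1) + (4.1667)·(-1) + (-0.8333)·(-2)) / 5 = -6/5 = -1.2
  S[X_1,X_3] = ((-1.8333)·(-1.1667) + (0.1667)·(0.8333) + (0.1667)·(-2.1667) + (-1.8333)·(1.8333) + (4.1667)·(-1.1667) + (-0.8333)·(1.8333)) / 5 = -7.8333/5 = -1.5667
  S[X_2,X_2] = ((1)·(1) + (0)·(0) + (1)·(1) + (1)·(1) + (-1)·(-1) + (-2)·(-2)) / 5 = 8/5 = 1.6
  S[X_2,X_3] = ((1)·(-1.1667) + (0)·(0.8333) + (1)·(-2.1667) + (1)·(1.8333) + (-1)·(-1.1667) + (-2)·(1.8333)) / 5 = -4/5 = -0.8
  S[X_3,X_3] = ((-1.1667)·(-1.1667) + (0.8333)·(0.8333) + (-2.1667)·(-2.1667) + (1.8333)·(1.8333) + (-1.1667)·(-1.1667) + (1.8333)·(1.8333)) / 5 = 14.8333/5 = 2.9667

S is symmetric (S[j,i] = S[i,j]). Assembling:

S = [[4.9667, -1.2, -1.5667],
 [-1.2, 1.6, -0.8],
 [-1.5667, -0.8, 2.9667]]


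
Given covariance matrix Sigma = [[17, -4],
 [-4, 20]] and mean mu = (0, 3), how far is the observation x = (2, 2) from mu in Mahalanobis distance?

Step 1 — centre the observation: (x - mu) = (2, -1).

Step 2 — invert Sigma. det(Sigma) = 17·20 - (-4)² = 324.
  Sigma^{-1} = (1/det) · [[d, -b], [-b, a]] = [[0.0617, 0.0123],
 [0.0123, 0.0525]].

Step 3 — form the quadratic (x - mu)^T · Sigma^{-1} · (x - mu):
  Sigma^{-1} · (x - mu) = (0.1111, -0.0278).
  (x - mu)^T · [Sigma^{-1} · (x - mu)] = (2)·(0.1111) + (-1)·(-0.0278) = 0.25.

Step 4 — take square root: d = √(0.25) ≈ 0.5.

d(x, mu) = √(0.25) ≈ 0.5


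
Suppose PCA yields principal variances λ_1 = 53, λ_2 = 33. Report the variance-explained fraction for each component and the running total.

Step 1 — total variance = trace(Sigma) = Σ λ_i = 53 + 33 = 86.

Step 2 — fraction explained by component i = λ_i / Σ λ:
  PC1: 53/86 = 0.6163
  PC2: 33/86 = 0.3837

Step 3 — cumulative fraction after k components = (λ_1 + ... + λ_k) / Σ λ:
  k = 1: 53/86 = 0.6163
  k = 2: (53 + 33)/86 = 86/86 = 1

Summary (fraction, with percent):

explained: PC1 0.6163 (61.63%), PC2 0.3837 (38.37%);  cumulative: 0.6163, 1


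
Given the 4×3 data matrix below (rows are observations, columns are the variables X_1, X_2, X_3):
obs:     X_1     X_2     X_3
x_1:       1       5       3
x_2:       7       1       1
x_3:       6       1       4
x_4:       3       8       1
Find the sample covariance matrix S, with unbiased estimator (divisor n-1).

Step 1 — column means:
  mean(X_1) = (1 + 7 + 6 + 3) / 4 = 17/4 = 4.25
  mean(X_2) = (5 + 1 + 1 + 8) / 4 = 15/4 = 3.75
  mean(X_3) = (3 + 1 + 4 + 1) / 4 = 9/4 = 2.25

Step 2 — sample covariance S[i,j] = (1/(n-1)) · Σ_k (x_{k,i} - mean_i) · (x_{k,j} - mean_j), with n-1 = 3.
  S[X_1,X_1] = ((-3.25)·(-3.25) + (2.75)·(2.75) + (1.75)·(1.75) + (-1.25)·(-1.25)) / 3 = 22.75/3 = 7.5833
  S[X_1,X_2] = ((-3.25)·(1.25) + (2.75)·(-2.75) + (1.75)·(-2.75) + (-1.25)·(4.25)) / 3 = -21.75/3 = -7.25
  S[X_1,X_3] = ((-3.25)·(0.75) + (2.75)·(-1.25) + (1.75)·(1.75) + (-1.25)·(-1.25)) / 3 = -1.25/3 = -0.4167
  S[X_2,X_2] = ((1.25)·(1.25) + (-2.75)·(-2.75) + (-2.75)·(-2.75) + (4.25)·(4.25)) / 3 = 34.75/3 = 11.5833
  S[X_2,X_3] = ((1.25)·(0.75) + (-2.75)·(-1.25) + (-2.75)·(1.75) + (4.25)·(-1.25)) / 3 = -5.75/3 = -1.9167
  S[X_3,X_3] = ((0.75)·(0.75) + (-1.25)·(-1.25) + (1.75)·(1.75) + (-1.25)·(-1.25)) / 3 = 6.75/3 = 2.25

S is symmetric (S[j,i] = S[i,j]). Assembling:

S = [[7.5833, -7.25, -0.4167],
 [-7.25, 11.5833, -1.9167],
 [-0.4167, -1.9167, 2.25]]


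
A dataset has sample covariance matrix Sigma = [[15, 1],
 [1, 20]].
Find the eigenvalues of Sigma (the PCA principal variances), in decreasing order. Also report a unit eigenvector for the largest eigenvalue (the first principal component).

Step 1 — characteristic polynomial of 2×2 Sigma:
  det(Sigma - λI) = λ² - trace · λ + det = 0.
  trace = 15 + 20 = 35, det = 15·20 - (1)² = 299.
Step 2 — discriminant:
  Δ = trace² - 4·det = 1225 - 1196 = 29.
Step 3 — eigenvalues:
  λ = (trace ± √Δ)/2 = (35 ± 5.3852)/2,
  λ_1 = 20.1926,  λ_2 = 14.8074.

Step 4 — unit eigenvector for λ_1: solve (Sigma - λ_1 I)v = 0. First row:
  (15 - 20.1926)·v_x + (1)·v_y = 0, i.e. (-5.1926)·v_x + (1)·v_y = 0,
  so v ∝ (b, λ_1 - a) = (1, 5.1926) = u.
  ||u|| = √((1)² + (5.1926)²) = √(27.9629) ≈ 5.288,
  v_1 = u/||u|| ≈ (0.1891, 0.982) (||v_1|| = 1).

λ_1 = 20.1926,  λ_2 = 14.8074;  v_1 ≈ (0.1891, 0.982)


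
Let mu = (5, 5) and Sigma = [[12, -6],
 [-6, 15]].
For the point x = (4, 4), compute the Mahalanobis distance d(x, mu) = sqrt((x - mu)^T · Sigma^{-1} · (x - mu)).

Step 1 — centre the observation: (x - mu) = (-1, -1).

Step 2 — invert Sigma. det(Sigma) = 12·15 - (-6)² = 144.
  Sigma^{-1} = (1/det) · [[d, -b], [-b, a]] = [[0.1042, 0.0417],
 [0.0417, 0.0833]].

Step 3 — form the quadratic (x - mu)^T · Sigma^{-1} · (x - mu):
  Sigma^{-1} · (x - mu) = (-0.1458, -0.125).
  (x - mu)^T · [Sigma^{-1} · (x - mu)] = (-1)·(-0.1458) + (-1)·(-0.125) = 0.2708.

Step 4 — take square root: d = √(0.2708) ≈ 0.5204.

d(x, mu) = √(0.2708) ≈ 0.5204


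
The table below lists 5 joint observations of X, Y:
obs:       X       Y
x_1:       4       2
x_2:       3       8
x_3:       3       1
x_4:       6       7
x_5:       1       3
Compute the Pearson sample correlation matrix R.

Step 1 — column means:
  mean(X) = (4 + 3 + 3 + 6 + 1) / 5 = 17/5 = 3.4
  mean(Y) = (2 + 8 + 1 + 7 + 3) / 5 = 21/5 = 4.2

Step 2 — sample variances and covariances s[i,j] = (1/(n-1)) · Σ_k (x_{k,i} - mean_i) · (x_{k,j} - mean_j), with n-1 = 4:
  s[X,X] = ((0.6)·(0.6) + (-0.4)·(-0.4) + (-0.4)·(-0.4) + (2.6)·(2.6) + (-2.4)·(-2.4)) / 4 = 13.2/4 = 3.3
  s[X,Y] = ((0.6)·(-2.2) + (-0.4)·(3.8) + (-0.4)·(-3.2) + (2.6)·(2.8) + (-2.4)·(-1.2)) / 4 = 8.6/4 = 2.15
  s[Y,Y] = ((-2.2)·(-2.2) + (3.8)·(3.8) + (-3.2)·(-3.2) + (2.8)·(2.8) + (-1.2)·(-1.2)) / 4 = 38.8/4 = 9.7
  Sample standard deviations s_i = √(s[i,i]):
  s(X) = √(3.3) = 1.8166
  s(Y) = √(9.7) = 3.1145

Step 3 — r_{ij} = s_{ij} / (s_i · s_j):
  r[X,X] = 1 (diagonal).
  r[X,Y] = 2.15 / (1.8166 · 3.1145) = 2.15 / 5.6577 = 0.38
  r[Y,Y] = 1 (diagonal).

R is symmetric with unit diagonal. Assembling:

R = [[1, 0.38],
 [0.38, 1]]


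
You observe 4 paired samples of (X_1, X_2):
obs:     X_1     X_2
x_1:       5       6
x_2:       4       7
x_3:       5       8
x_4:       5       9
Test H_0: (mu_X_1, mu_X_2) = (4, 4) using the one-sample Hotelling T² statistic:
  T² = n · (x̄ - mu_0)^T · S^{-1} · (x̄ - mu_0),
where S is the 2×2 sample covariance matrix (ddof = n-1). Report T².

Step 1 — sample mean vector:
  mean(X_1) = (5 + 4 + 5 + 5) / 4 = 19/4 = 4.75
  mean(X_2) = (6 + 7 + 8 + 9) / 4 = 30/4 = 7.5
  x̄ = (4.75, 7.5),  deviation x̄ - mu_0 = (4.75, 7.5) - (4, 4) = (0.75, 3.5).

Step 2 — sample covariance matrix, S[i,j] = (1/(n-1)) · Σ_k (x_{k,i} - mean_i) · (x_{k,j} - mean_j), divisor n-1 = 3:
  S[X_1,X_1] = ((0.25)·(0.25) + (-0.75)·(-0.75) + (0.25)·(0.25) + (0.25)·(0.25)) / 3 = 0.75/3 = 0.25
  S[X_1,X_2] = ((0.25)·(-1.5) + (-0.75)·(-0.5) + (0.25)·(0.5) + (0.25)·(1.5)) / 3 = 0.5/3 = 0.1667
  S[X_2,X_2] = ((-1.5)·(-1.5) + (-0.5)·(-0.5) + (0.5)·(0.5) + (1.5)·(1.5)) / 3 = 5/3 = 1.6667
  S = [[0.25, 0.1667],
 [0.1667, 1.6667]].

Step 3 — invert S. det(S) = 0.25·1.6667 - (0.1667)² = 0.3889.
  S^{-1} = (1/det) · [[d, -b], [-b, a]] = [[4.2857, -0.4286],
 [-0.4286, 0.6429]].

Step 4 — quadratic form (x̄ - mu_0)^T · S^{-1} · (x̄ - mu_0):
  S^{-1} · (x̄ - mu_0) = (1.7143, 1.9286),
  (x̄ - mu_0)^T · [...] = (0.75)·(1.7143) + (3.5)·(1.9286) = 8.0357.

Step 5 — scale by n: T² = 4 · 8.0357 = 32.1429.

T² ≈ 32.1429


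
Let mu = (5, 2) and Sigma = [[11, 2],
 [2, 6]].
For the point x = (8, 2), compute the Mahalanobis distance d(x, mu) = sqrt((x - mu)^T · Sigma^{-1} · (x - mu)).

Step 1 — centre the observation: (x - mu) = (3, 0).

Step 2 — invert Sigma. det(Sigma) = 11·6 - (2)² = 62.
  Sigma^{-1} = (1/det) · [[d, -b], [-b, a]] = [[0.0968, -0.0323],
 [-0.0323, 0.1774]].

Step 3 — form the quadratic (x - mu)^T · Sigma^{-1} · (x - mu):
  Sigma^{-1} · (x - mu) = (0.2903, -0.0968).
  (x - mu)^T · [Sigma^{-1} · (x - mu)] = (3)·(0.2903) + (0)·(-0.0968) = 0.871.

Step 4 — take square root: d = √(0.871) ≈ 0.9333.

d(x, mu) = √(0.871) ≈ 0.9333


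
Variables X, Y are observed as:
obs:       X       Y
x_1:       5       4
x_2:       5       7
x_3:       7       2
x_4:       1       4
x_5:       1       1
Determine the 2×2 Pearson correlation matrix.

Step 1 — column means:
  mean(X) = (5 + 5 + 7 + 1 + 1) / 5 = 19/5 = 3.8
  mean(Y) = (4 + 7 + 2 + 4 + 1) / 5 = 18/5 = 3.6

Step 2 — sample variances and covariances s[i,j] = (1/(n-1)) · Σ_k (x_{k,i} - mean_i) · (x_{k,j} - mean_j), with n-1 = 4:
  s[X,X] = ((1.2)·(1.2) + (1.2)·(1.2) + (3.2)·(3.2) + (-2.8)·(-2.8) + (-2.8)·(-2.8)) / 4 = 28.8/4 = 7.2
  s[X,Y] = ((1.2)·(0.4) + (1.2)·(3.4) + (3.2)·(-1.6) + (-2.8)·(0.4) + (-2.8)·(-2.6)) / 4 = 5.6/4 = 1.4
  s[Y,Y] = ((0.4)·(0.4) + (3.4)·(3.4) + (-1.6)·(-1.6) + (0.4)·(0.4) + (-2.6)·(-2.6)) / 4 = 21.2/4 = 5.3
  Sample standard deviations s_i = √(s[i,i]):
  s(X) = √(7.2) = 2.6833
  s(Y) = √(5.3) = 2.3022

Step 3 — r_{ij} = s_{ij} / (s_i · s_j):
  r[X,X] = 1 (diagonal).
  r[X,Y] = 1.4 / (2.6833 · 2.3022) = 1.4 / 6.1774 = 0.2266
  r[Y,Y] = 1 (diagonal).

R is symmetric with unit diagonal. Assembling:

R = [[1, 0.2266],
 [0.2266, 1]]


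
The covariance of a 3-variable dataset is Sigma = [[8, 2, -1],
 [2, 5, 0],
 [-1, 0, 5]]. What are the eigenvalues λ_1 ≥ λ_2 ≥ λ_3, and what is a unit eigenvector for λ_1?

Step 1 — characteristic polynomial p(λ) = det(λI - Sigma) = λ³ - tr·λ² + c_1·λ - det, where tr = trace, c_1 = sum of the principal 2×2 minors, det = det(Sigma):
  tr = 8 + 5 + 5 = 18,
  c_1 = (8·5 - (2)²) + (8·5 - (-1)²) + (5·5 - (0)²) = 36 + 39 + 25 = 100,
  det = 8·(5·5 - (0)²) - (2)·((2)·5 - (0)·(-1)) + (-1)·((2)·(0) - 5·(-1)) = 8·(25) - (2)·(10) + (-1)·(5) = 175.
  So p(λ) = λ³ - 18λ² + 100λ - 175.
Step 2 — look for an integer root (rational root theorem: any rational root is an integer divisor of 175). Testing λ = 5:
  p(5) = 125 - 450 + 500 - 175 = 0  ✓
  Dividing out (λ - 5): p(λ) = (λ - 5)(λ² - 13λ + 35).
Step 3 — remaining eigenvalues from the quadratic λ² - 13λ + 35 = 0:
  Δ = 13² - 4·35 = 169 - 140 = 29,  λ = (13 ± √29)/2 = (13 ± 5.3852)/2 ≈ 9.1926 or 3.8074.
  Sorted: λ_1 = 9.1926,  λ_2 = 5,  λ_3 = 3.8074  (check: sum = 18 = tr ✓).

Step 4 — unit eigenvector for λ_1 ≈ 9.1926: v spans the null space of (Sigma - λ_1 I), whose rows are
  r_1 = (-1.1926, 2, -1),  r_2 = (2, -4.1926, 0),  r_3 = (-1, 0, -4.1926).
  v is orthogonal to every row, so take v ∝ r_1 × r_2 = ((2)·(0) - (-1)·(-4.1926), (-1)·(2) - (-1.1926)·(0), (-1.1926)·(-4.1926) - (2)·(2)) ≈ (-4.1926, -2, 1).
  Rescale (multiply by -1 so the first nonzero entry is positive): u = (4.1926, 2, -1).
  ||u|| = √((4.1926)² + (2)² + (-1)²) = √(22.5777) ≈ 4.7516,  v_1 = u/||u|| ≈ (0.8824, 0.4209, -0.2105) (||v_1|| = 1).

λ_1 = 9.1926,  λ_2 = 5,  λ_3 = 3.8074;  v_1 ≈ (0.8824, 0.4209, -0.2105)


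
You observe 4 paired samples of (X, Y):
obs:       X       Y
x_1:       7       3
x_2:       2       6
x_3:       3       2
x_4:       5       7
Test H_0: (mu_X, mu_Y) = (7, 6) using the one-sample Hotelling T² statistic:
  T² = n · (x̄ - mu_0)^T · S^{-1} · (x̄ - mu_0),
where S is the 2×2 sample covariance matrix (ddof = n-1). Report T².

Step 1 — sample mean vector:
  mean(X) = (7 + 2 + 3 + 5) / 4 = 17/4 = 4.25
  mean(Y) = (3 + 6 + 2 + 7) / 4 = 18/4 = 4.5
  x̄ = (4.25, 4.5),  deviation x̄ - mu_0 = (4.25, 4.5) - (7, 6) = (-2.75, -1.5).

Step 2 — sample covariance matrix, S[i,j] = (1/(n-1)) · Σ_k (x_{k,i} - mean_i) · (x_{k,j} - mean_j), divisor n-1 = 3:
  S[X,X] = ((2.75)·(2.75) + (-2.25)·(-2.25) + (-1.25)·(-1.25) + (0.75)·(0.75)) / 3 = 14.75/3 = 4.9167
  S[X,Y] = ((2.75)·(-1.5) + (-2.25)·(1.5) + (-1.25)·(-2.5) + (0.75)·(2.5)) / 3 = -2.5/3 = -0.8333
  S[Y,Y] = ((-1.5)·(-1.5) + (1.5)·(1.5) + (-2.5)·(-2.5) + (2.5)·(2.5)) / 3 = 17/3 = 5.6667
  S = [[4.9167, -0.8333],
 [-0.8333, 5.6667]].

Step 3 — invert S. det(S) = 4.9167·5.6667 - (-0.8333)² = 27.1667.
  S^{-1} = (1/det) · [[d, -b], [-b, a]] = [[0.2086, 0.0307],
 [0.0307, 0.181]].

Step 4 — quadratic form (x̄ - mu_0)^T · S^{-1} · (x̄ - mu_0):
  S^{-1} · (x̄ - mu_0) = (-0.6196, -0.3558),
  (x̄ - mu_0)^T · [...] = (-2.75)·(-0.6196) + (-1.5)·(-0.3558) = 2.2377.

Step 5 — scale by n: T² = 4 · 2.2377 = 8.9509.

T² ≈ 8.9509


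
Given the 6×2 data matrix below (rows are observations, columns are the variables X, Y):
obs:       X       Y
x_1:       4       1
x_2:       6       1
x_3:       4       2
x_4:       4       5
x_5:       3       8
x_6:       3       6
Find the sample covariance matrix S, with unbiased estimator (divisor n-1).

Step 1 — column means:
  mean(X) = (4 + 6 + 4 + 4 + 3 + 3) / 6 = 24/6 = 4
  mean(Y) = (1 + 1 + 2 + 5 + 8 + 6) / 6 = 23/6 = 3.8333

Step 2 — sample covariance S[i,j] = (1/(n-1)) · Σ_k (x_{k,i} - mean_i) · (x_{k,j} - mean_j), with n-1 = 5.
  S[X,X] = ((0)·(0) + (2)·(2) + (0)·(0) + (0)·(0) + (-1)·(-1) + (-1)·(-1)) / 5 = 6/5 = 1.2
  S[X,Y] = ((0)·(-2.8333) + (2)·(-2.8333) + (0)·(-1.8333) + (0)·(1.1667) + (-1)·(4.1667) + (-1)·(2.1667)) / 5 = -12/5 = -2.4
  S[Y,Y] = ((-2.8333)·(-2.8333) + (-2.8333)·(-2.8333) + (-1.8333)·(-1.8333) + (1.1667)·(1.1667) + (4.1667)·(4.1667) + (2.1667)·(2.1667)) / 5 = 42.8333/5 = 8.5667

S is symmetric (S[j,i] = S[i,j]). Assembling:

S = [[1.2, -2.4],
 [-2.4, 8.5667]]


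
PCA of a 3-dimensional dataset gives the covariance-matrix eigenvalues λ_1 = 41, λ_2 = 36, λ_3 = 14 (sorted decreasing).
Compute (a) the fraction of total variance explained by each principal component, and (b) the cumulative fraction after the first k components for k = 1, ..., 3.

Step 1 — total variance = trace(Sigma) = Σ λ_i = 41 + 36 + 14 = 91.

Step 2 — fraction explained by component i = λ_i / Σ λ:
  PC1: 41/91 = 0.4505
  PC2: 36/91 = 0.3956
  PC3: 14/91 = 0.1538

Step 3 — cumulative fraction after k components = (λ_1 + ... + λ_k) / Σ λ:
  k = 1: 41/91 = 0.4505
  k = 2: (41 + 36)/91 = 77/91 = 0.8462
  k = 3: (41 + 36 + 14)/91 = 91/91 = 1

Summary (fraction, with percent):

explained: PC1 0.4505 (45.05%), PC2 0.3956 (39.56%), PC3 0.1538 (15.38%);  cumulative: 0.4505, 0.8462, 1


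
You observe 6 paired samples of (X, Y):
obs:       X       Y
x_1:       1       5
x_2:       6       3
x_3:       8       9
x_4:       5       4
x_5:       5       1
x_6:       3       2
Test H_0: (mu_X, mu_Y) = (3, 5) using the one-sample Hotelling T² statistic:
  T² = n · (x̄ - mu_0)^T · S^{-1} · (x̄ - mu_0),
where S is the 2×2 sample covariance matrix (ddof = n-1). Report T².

Step 1 — sample mean vector:
  mean(X) = (1 + 6 + 8 + 5 + 5 + 3) / 6 = 28/6 = 4.6667
  mean(Y) = (5 + 3 + 9 + 4 + 1 + 2) / 6 = 24/6 = 4
  x̄ = (4.6667, 4),  deviation x̄ - mu_0 = (4.6667, 4) - (3, 5) = (1.6667, -1).

Step 2 — sample covariance matrix, S[i,j] = (1/(n-1)) · Σ_k (x_{k,i} - mean_i) · (x_{k,j} - mean_j), divisor n-1 = 5:
  S[X,X] = ((-3.6667)·(-3.6667) + (1.3333)·(1.3333) + (3.3333)·(3.3333) + (0.3333)·(0.3333) + (0.3333)·(0.3333) + (-1.6667)·(-1.6667)) / 5 = 29.3333/5 = 5.8667
  S[X,Y] = ((-3.6667)·(1) + (1.3333)·(-1) + (3.3333)·(5) + (0.3333)·(0) + (0.3333)·(-3) + (-1.6667)·(-2)) / 5 = 14/5 = 2.8
  S[Y,Y] = ((1)·(1) + (-1)·(-1) + (5)·(5) + (0)·(0) + (-3)·(-3) + (-2)·(-2)) / 5 = 40/5 = 8
  S = [[5.8667, 2.8],
 [2.8, 8]].

Step 3 — invert S. det(S) = 5.8667·8 - (2.8)² = 39.0933.
  S^{-1} = (1/det) · [[d, -b], [-b, a]] = [[0.2046, -0.0716],
 [-0.0716, 0.1501]].

Step 4 — quadratic form (x̄ - mu_0)^T · S^{-1} · (x̄ - mu_0):
  S^{-1} · (x̄ - mu_0) = (0.4127, -0.2694),
  (x̄ - mu_0)^T · [...] = (1.6667)·(0.4127) + (-1)·(-0.2694) = 0.9573.

Step 5 — scale by n: T² = 6 · 0.9573 = 5.7435.

T² ≈ 5.7435


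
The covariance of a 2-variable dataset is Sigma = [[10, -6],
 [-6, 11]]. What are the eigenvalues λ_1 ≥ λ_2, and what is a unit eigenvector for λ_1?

Step 1 — characteristic polynomial of 2×2 Sigma:
  det(Sigma - λI) = λ² - trace · λ + det = 0.
  trace = 10 + 11 = 21, det = 10·11 - (-6)² = 74.
Step 2 — discriminant:
  Δ = trace² - 4·det = 441 - 296 = 145.
Step 3 — eigenvalues:
  λ = (trace ± √Δ)/2 = (21 ± 12.0416)/2,
  λ_1 = 16.5208,  λ_2 = 4.4792.

Step 4 — unit eigenvector for λ_1: solve (Sigma - λ_1 I)v = 0. First row:
  (10 - 16.5208)·v_x + (-6)·v_y = 0, i.e. (-6.5208)·v_x + (-6)·v_y = 0,
  so v ∝ (b, λ_1 - a) = (-6, 6.5208); multiply by -1 so the first entry is positive: u = (6, -6.5208).
  ||u|| = √((6)² + (-6.5208)²) = √(78.5208) ≈ 8.8612,
  v_1 = u/||u|| ≈ (0.6771, -0.7359) (||v_1|| = 1).

λ_1 = 16.5208,  λ_2 = 4.4792;  v_1 ≈ (0.6771, -0.7359)


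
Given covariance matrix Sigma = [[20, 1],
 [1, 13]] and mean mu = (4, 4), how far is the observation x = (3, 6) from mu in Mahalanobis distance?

Step 1 — centre the observation: (x - mu) = (-1, 2).

Step 2 — invert Sigma. det(Sigma) = 20·13 - (1)² = 259.
  Sigma^{-1} = (1/det) · [[d, -b], [-b, a]] = [[0.0502, -0.0039],
 [-0.0039, 0.0772]].

Step 3 — form the quadratic (x - mu)^T · Sigma^{-1} · (x - mu):
  Sigma^{-1} · (x - mu) = (-0.0579, 0.1583).
  (x - mu)^T · [Sigma^{-1} · (x - mu)] = (-1)·(-0.0579) + (2)·(0.1583) = 0.3745.

Step 4 — take square root: d = √(0.3745) ≈ 0.612.

d(x, mu) = √(0.3745) ≈ 0.612


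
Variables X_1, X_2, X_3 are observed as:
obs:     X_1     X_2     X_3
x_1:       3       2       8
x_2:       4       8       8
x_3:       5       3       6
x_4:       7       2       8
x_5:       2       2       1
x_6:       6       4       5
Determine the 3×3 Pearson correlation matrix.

Step 1 — column means:
  mean(X_1) = (3 + 4 + 5 + 7 + 2 + 6) / 6 = 27/6 = 4.5
  mean(X_2) = (2 + 8 + 3 + 2 + 2 + 4) / 6 = 21/6 = 3.5
  mean(X_3) = (8 + 8 + 6 + 8 + 1 + 5) / 6 = 36/6 = 6

Step 2 — sample variances and covariances s[i,j] = (1/(n-1)) · Σ_k (x_{k,i} - mean_i) · (x_{k,j} - mean_j), with n-1 = 5:
  s[X_1,X_1] = ((-1.5)·(-1.5) + (-0.5)·(-0.5) + (0.5)·(0.5) + (2.5)·(2.5) + (-2.5)·(-2.5) + (1.5)·(1.5)) / 5 = 17.5/5 = 3.5
  s[X_1,X_2] = ((-1.5)·(-1.5) + (-0.5)·(4.5) + (0.5)·(-0.5) + (2.5)·(-1.5) + (-2.5)·(-1.5) + (1.5)·(0.5)) / 5 = 0.5/5 = 0.1
  s[X_1,X_3] = ((-1.5)·(2) + (-0.5)·(2) + (0.5)·(0) + (2.5)·(2) + (-2.5)·(-5) + (1.5)·(-1)) / 5 = 12/5 = 2.4
  s[X_2,X_2] = ((-1.5)·(-1.5) + (4.5)·(4.5) + (-0.5)·(-0.5) + (-1.5)·(-1.5) + (-1.5)·(-1.5) + (0.5)·(0.5)) / 5 = 27.5/5 = 5.5
  s[X_2,X_3] = ((-1.5)·(2) + (4.5)·(2) + (-0.5)·(0) + (-1.5)·(2) + (-1.5)·(-5) + (0.5)·(-1)) / 5 = 10/5 = 2
  s[X_3,X_3] = ((2)·(2) + (2)·(2) + (0)·(0) + (2)·(2) + (-5)·(-5) + (-1)·(-1)) / 5 = 38/5 = 7.6
  Sample standard deviations s_i = √(s[i,i]):
  s(X_1) = √(3.5) = 1.8708
  s(X_2) = √(5.5) = 2.3452
  s(X_3) = √(7.6) = 2.7568

Step 3 — r_{ij} = s_{ij} / (s_i · s_j):
  r[X_1,X_1] = 1 (diagonal).
  r[X_1,X_2] = 0.1 / (1.8708 · 2.3452) = 0.1 / 4.3875 = 0.0228
  r[X_1,X_3] = 2.4 / (1.8708 · 2.7568) = 2.4 / 5.1575 = 0.4653
  r[X_2,X_2] = 1 (diagonal).
  r[X_2,X_3] = 2 / (2.3452 · 2.7568) = 2 / 6.4653 = 0.3093
  r[X_3,X_3] = 1 (diagonal).

R is symmetric with unit diagonal. Assembling:

R = [[1, 0.0228, 0.4653],
 [0.0228, 1, 0.3093],
 [0.4653, 0.3093, 1]]


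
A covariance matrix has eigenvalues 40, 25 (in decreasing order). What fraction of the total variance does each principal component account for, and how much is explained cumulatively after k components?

Step 1 — total variance = trace(Sigma) = Σ λ_i = 40 + 25 = 65.

Step 2 — fraction explained by component i = λ_i / Σ λ:
  PC1: 40/65 = 0.6154
  PC2: 25/65 = 0.3846

Step 3 — cumulative fraction after k components = (λ_1 + ... + λ_k) / Σ λ:
  k = 1: 40/65 = 0.6154
  k = 2: (40 + 25)/65 = 65/65 = 1

Summary (fraction, with percent):

explained: PC1 0.6154 (61.54%), PC2 0.3846 (38.46%);  cumulative: 0.6154, 1


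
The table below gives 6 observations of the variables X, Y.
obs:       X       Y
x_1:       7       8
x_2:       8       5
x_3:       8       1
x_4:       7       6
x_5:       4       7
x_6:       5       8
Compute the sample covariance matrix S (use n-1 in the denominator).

Step 1 — column means:
  mean(X) = (7 + 8 + 8 + 7 + 4 + 5) / 6 = 39/6 = 6.5
  mean(Y) = (8 + 5 + 1 + 6 + 7 + 8) / 6 = 35/6 = 5.8333

Step 2 — sample covariance S[i,j] = (1/(n-1)) · Σ_k (x_{k,i} - mean_i) · (x_{k,j} - mean_j), with n-1 = 5.
  S[X,X] = ((0.5)·(0.5) + (1.5)·(1.5) + (1.5)·(1.5) + (0.5)·(0.5) + (-2.5)·(-2.5) + (-1.5)·(-1.5)) / 5 = 13.5/5 = 2.7
  S[X,Y] = ((0.5)·(2.1667) + (1.5)·(-0.8333) + (1.5)·(-4.8333) + (0.5)·(0.1667) + (-2.5)·(1.1667) + (-1.5)·(2.1667)) / 5 = -13.5/5 = -2.7
  S[Y,Y] = ((2.1667)·(2.1667) + (-0.8333)·(-0.8333) + (-4.8333)·(-4.8333) + (0.1667)·(0.1667) + (1.1667)·(1.1667) + (2.1667)·(2.1667)) / 5 = 34.8333/5 = 6.9667

S is symmetric (S[j,i] = S[i,j]). Assembling:

S = [[2.7, -2.7],
 [-2.7, 6.9667]]


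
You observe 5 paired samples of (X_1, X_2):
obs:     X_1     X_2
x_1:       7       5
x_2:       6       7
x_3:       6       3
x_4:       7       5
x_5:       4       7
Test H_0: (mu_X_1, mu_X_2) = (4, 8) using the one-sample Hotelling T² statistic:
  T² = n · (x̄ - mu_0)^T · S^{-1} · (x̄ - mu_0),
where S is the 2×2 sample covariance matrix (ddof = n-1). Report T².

Step 1 — sample mean vector:
  mean(X_1) = (7 + 6 + 6 + 7 + 4) / 5 = 30/5 = 6
  mean(X_2) = (5 + 7 + 3 + 5 + 7) / 5 = 27/5 = 5.4
  x̄ = (6, 5.4),  deviation x̄ - mu_0 = (6, 5.4) - (4, 8) = (2, -2.6).

Step 2 — sample covariance matrix, S[i,j] = (1/(n-1)) · Σ_k (x_{k,i} - mean_i) · (x_{k,j} - mean_j), divisor n-1 = 4:
  S[X_1,X_1] = ((1)·(1) + (0)·(0) + (0)·(0) + (1)·(1) + (-2)·(-2)) / 4 = 6/4 = 1.5
  S[X_1,X_2] = ((1)·(-0.4) + (0)·(1.6) + (0)·(-2.4) + (1)·(-0.4) + (-2)·(1.6)) / 4 = -4/4 = -1
  S[X_2,X_2] = ((-0.4)·(-0.4) + (1.6)·(1.6) + (-2.4)·(-2.4) + (-0.4)·(-0.4) + (1.6)·(1.6)) / 4 = 11.2/4 = 2.8
  S = [[1.5, -1],
 [-1, 2.8]].

Step 3 — invert S. det(S) = 1.5·2.8 - (-1)² = 3.2.
  S^{-1} = (1/det) · [[d, -b], [-b, a]] = [[0.875, 0.3125],
 [0.3125, 0.4688]].

Step 4 — quadratic form (x̄ - mu_0)^T · S^{-1} · (x̄ - mu_0):
  S^{-1} · (x̄ - mu_0) = (0.9375, -0.5937),
  (x̄ - mu_0)^T · [...] = (2)·(0.9375) + (-2.6)·(-0.5937) = 3.4187.

Step 5 — scale by n: T² = 5 · 3.4187 = 17.0937.

T² ≈ 17.0937


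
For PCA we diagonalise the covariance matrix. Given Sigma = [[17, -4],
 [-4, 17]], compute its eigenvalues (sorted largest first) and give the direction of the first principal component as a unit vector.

Step 1 — characteristic polynomial of 2×2 Sigma:
  det(Sigma - λI) = λ² - trace · λ + det = 0.
  trace = 17 + 17 = 34, det = 17·17 - (-4)² = 273.
Step 2 — discriminant:
  Δ = trace² - 4·det = 1156 - 1092 = 64.
Step 3 — eigenvalues:
  λ = (trace ± √Δ)/2 = (34 ± 8)/2,
  λ_1 = 21,  λ_2 = 13.

Step 4 — unit eigenvector for λ_1: solve (Sigma - λ_1 I)v = 0. First row:
  (17 - 21)·v_x + (-4)·v_y = 0, i.e. (-4)·v_x + (-4)·v_y = 0,
  so v ∝ (b, λ_1 - a) = (-4, 4); multiply by -1 so the first entry is positive: u = (4, -4).
  ||u|| = √((4)² + (-4)²) = √(32) ≈ 5.6569,
  v_1 = u/||u|| ≈ (0.7071, -0.7071) (||v_1|| = 1).

λ_1 = 21,  λ_2 = 13;  v_1 ≈ (0.7071, -0.7071)


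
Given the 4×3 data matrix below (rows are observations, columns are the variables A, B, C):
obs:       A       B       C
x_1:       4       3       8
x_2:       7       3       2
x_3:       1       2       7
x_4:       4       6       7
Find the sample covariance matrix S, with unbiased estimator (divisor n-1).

Step 1 — column means:
  mean(A) = (4 + 7 + 1 + 4) / 4 = 16/4 = 4
  mean(B) = (3 + 3 + 2 + 6) / 4 = 14/4 = 3.5
  mean(C) = (8 + 2 + 7 + 7) / 4 = 24/4 = 6

Step 2 — sample covariance S[i,j] = (1/(n-1)) · Σ_k (x_{k,i} - mean_i) · (x_{k,j} - mean_j), with n-1 = 3.
  S[A,A] = ((0)·(0) + (3)·(3) + (-3)·(-3) + (0)·(0)) / 3 = 18/3 = 6
  S[A,B] = ((0)·(-0.5) + (3)·(-0.5) + (-3)·(-1.5) + (0)·(2.5)) / 3 = 3/3 = 1
  S[A,C] = ((0)·(2) + (3)·(-4) + (-3)·(1) + (0)·(1)) / 3 = -15/3 = -5
  S[B,B] = ((-0.5)·(-0.5) + (-0.5)·(-0.5) + (-1.5)·(-1.5) + (2.5)·(2.5)) / 3 = 9/3 = 3
  S[B,C] = ((-0.5)·(2) + (-0.5)·(-4) + (-1.5)·(1) + (2.5)·(1)) / 3 = 2/3 = 0.6667
  S[C,C] = ((2)·(2) + (-4)·(-4) + (1)·(1) + (1)·(1)) / 3 = 22/3 = 7.3333

S is symmetric (S[j,i] = S[i,j]). Assembling:

S = [[6, 1, -5],
 [1, 3, 0.6667],
 [-5, 0.6667, 7.3333]]


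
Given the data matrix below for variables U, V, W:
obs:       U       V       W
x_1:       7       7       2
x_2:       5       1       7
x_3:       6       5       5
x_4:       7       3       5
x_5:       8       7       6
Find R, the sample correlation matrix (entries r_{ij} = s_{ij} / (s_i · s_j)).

Step 1 — column means:
  mean(U) = (7 + 5 + 6 + 7 + 8) / 5 = 33/5 = 6.6
  mean(V) = (7 + 1 + 5 + 3 + 7) / 5 = 23/5 = 4.6
  mean(W) = (2 + 7 + 5 + 5 + 6) / 5 = 25/5 = 5

Step 2 — sample variances and covariances s[i,j] = (1/(n-1)) · Σ_k (x_{k,i} - mean_i) · (x_{k,j} - mean_j), with n-1 = 4:
  s[U,U] = ((0.4)·(0.4) + (-1.6)·(-1.6) + (-0.6)·(-0.6) + (0.4)·(0.4) + (1.4)·(1.4)) / 4 = 5.2/4 = 1.3
  s[U,V] = ((0.4)·(2.4) + (-1.6)·(-3.6) + (-0.6)·(0.4) + (0.4)·(-1.6) + (1.4)·(2.4)) / 4 = 9.2/4 = 2.3
  s[U,W] = ((0.4)·(-3) + (-1.6)·(2) + (-0.6)·(0) + (0.4)·(0) + (1.4)·(1)) / 4 = -3/4 = -0.75
  s[V,V] = ((2.4)·(2.4) + (-3.6)·(-3.6) + (0.4)·(0.4) + (-1.6)·(-1.6) + (2.4)·(2.4)) / 4 = 27.2/4 = 6.8
  s[V,W] = ((2.4)·(-3) + (-3.6)·(2) + (0.4)·(0) + (-1.6)·(0) + (2.4)·(1)) / 4 = -12/4 = -3
  s[W,W] = ((-3)·(-3) + (2)·(2) + (0)·(0) + (0)·(0) + (1)·(1)) / 4 = 14/4 = 3.5
  Sample standard deviations s_i = √(s[i,i]):
  s(U) = √(1.3) = 1.1402
  s(V) = √(6.8) = 2.6077
  s(W) = √(3.5) = 1.8708

Step 3 — r_{ij} = s_{ij} / (s_i · s_j):
  r[U,U] = 1 (diagonal).
  r[U,V] = 2.3 / (1.1402 · 2.6077) = 2.3 / 2.9732 = 0.7736
  r[U,W] = -0.75 / (1.1402 · 1.8708) = -0.75 / 2.1331 = -0.3516
  r[V,V] = 1 (diagonal).
  r[V,W] = -3 / (2.6077 · 1.8708) = -3 / 4.8785 = -0.6149
  r[W,W] = 1 (diagonal).

R is symmetric with unit diagonal. Assembling:

R = [[1, 0.7736, -0.3516],
 [0.7736, 1, -0.6149],
 [-0.3516, -0.6149, 1]]


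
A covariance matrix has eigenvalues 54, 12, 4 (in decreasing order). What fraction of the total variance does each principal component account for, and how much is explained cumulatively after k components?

Step 1 — total variance = trace(Sigma) = Σ λ_i = 54 + 12 + 4 = 70.

Step 2 — fraction explained by component i = λ_i / Σ λ:
  PC1: 54/70 = 0.7714
  PC2: 12/70 = 0.1714
  PC3: 4/70 = 0.0571

Step 3 — cumulative fraction after k components = (λ_1 + ... + λ_k) / Σ λ:
  k = 1: 54/70 = 0.7714
  k = 2: (54 + 12)/70 = 66/70 = 0.9429
  k = 3: (54 + 12 + 4)/70 = 70/70 = 1

Summary (fraction, with percent):

explained: PC1 0.7714 (77.14%), PC2 0.1714 (17.14%), PC3 0.0571 (5.71%);  cumulative: 0.7714, 0.9429, 1
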